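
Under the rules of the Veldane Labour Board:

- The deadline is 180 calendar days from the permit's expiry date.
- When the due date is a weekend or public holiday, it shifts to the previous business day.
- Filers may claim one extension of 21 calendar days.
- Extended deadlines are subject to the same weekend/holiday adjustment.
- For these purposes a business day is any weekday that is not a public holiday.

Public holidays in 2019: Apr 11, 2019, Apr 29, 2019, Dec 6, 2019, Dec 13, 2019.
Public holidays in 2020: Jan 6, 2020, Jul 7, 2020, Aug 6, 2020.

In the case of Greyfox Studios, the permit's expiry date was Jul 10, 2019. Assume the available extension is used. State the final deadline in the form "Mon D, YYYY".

From Jul 10, 2019, 180 calendar days later is Jan 6, 2020.
Jan 6, 2020 is a listed holiday, so it moves to the preceding business day, Jan 3, 2020 (Friday).
With the 21-day extension, Jan 3, 2020 becomes Jan 24, 2020.
Jan 24, 2020 (Friday) is already a business day.
Final deadline: Jan 24, 2020.

Jan 24, 2020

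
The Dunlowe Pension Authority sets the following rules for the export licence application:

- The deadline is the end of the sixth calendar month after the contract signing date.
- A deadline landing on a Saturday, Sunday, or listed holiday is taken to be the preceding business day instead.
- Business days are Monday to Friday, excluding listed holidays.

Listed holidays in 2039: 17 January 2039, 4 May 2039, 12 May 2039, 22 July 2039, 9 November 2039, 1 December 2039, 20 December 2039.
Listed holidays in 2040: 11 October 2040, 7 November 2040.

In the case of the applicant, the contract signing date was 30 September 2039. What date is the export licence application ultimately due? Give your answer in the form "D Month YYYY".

30 March 2040

6 months after 30 September 2039 is March 2040; that month ends on 31 March 2040.
Because 31 March 2040 is a Saturday, the deadline becomes 30 March 2040 (Friday).
Deadline: 30 March 2040.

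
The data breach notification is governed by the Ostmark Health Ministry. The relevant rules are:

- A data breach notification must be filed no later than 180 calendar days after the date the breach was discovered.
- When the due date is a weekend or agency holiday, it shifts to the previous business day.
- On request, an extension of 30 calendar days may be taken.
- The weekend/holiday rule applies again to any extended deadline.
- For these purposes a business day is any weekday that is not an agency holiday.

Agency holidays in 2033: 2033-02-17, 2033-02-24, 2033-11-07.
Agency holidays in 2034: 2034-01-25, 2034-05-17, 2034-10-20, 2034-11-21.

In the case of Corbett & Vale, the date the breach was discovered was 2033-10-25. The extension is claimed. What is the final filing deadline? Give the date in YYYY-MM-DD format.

Adding 180 calendar days to 2033-10-25 gives 2034-04-23.
2034-04-23 is a Sunday; the preceding business day is 2034-04-21 (Friday).
With the 30-day extension, 2034-04-21 becomes 2034-05-21.
2034-05-21 is a Sunday, so it moves to the preceding business day, 2034-05-19 (Friday).
Final deadline: 2034-05-19.

2034-05-19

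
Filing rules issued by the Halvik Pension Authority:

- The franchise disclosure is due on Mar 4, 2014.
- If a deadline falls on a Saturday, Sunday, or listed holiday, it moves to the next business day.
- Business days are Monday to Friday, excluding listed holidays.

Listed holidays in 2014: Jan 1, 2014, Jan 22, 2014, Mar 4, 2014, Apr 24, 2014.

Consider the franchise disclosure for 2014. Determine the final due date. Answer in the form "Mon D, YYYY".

Mar 5, 2014

Start from the fixed due date, Mar 4, 2014.
Mar 4, 2014 is a listed holiday; the next business day is Mar 5, 2014 (Wednesday).
Final deadline: Mar 5, 2014.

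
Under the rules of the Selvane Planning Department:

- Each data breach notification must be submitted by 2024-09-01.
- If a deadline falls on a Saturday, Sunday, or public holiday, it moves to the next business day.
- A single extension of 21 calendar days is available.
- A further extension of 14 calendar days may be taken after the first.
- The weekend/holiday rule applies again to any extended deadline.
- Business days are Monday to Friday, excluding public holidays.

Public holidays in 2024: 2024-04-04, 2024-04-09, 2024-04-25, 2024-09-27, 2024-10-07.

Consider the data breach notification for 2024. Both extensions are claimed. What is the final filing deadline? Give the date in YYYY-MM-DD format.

2024-10-08

The stated deadline is 2024-09-01.
2024-09-01 is a Sunday, so it moves to the next business day, 2024-09-02 (Monday).
Applying the 21-calendar-day extension: 2024-09-02 + 21 days = 2024-09-23.
2024-09-23 is a Monday and not a listed holiday, so it stands.
Applying the 14-calendar-day extension: 2024-09-23 + 14 days = 2024-10-07.
2024-10-07 falls on a listed holiday. Rolling to the next business day gives 2024-10-08, a Tuesday.
So the filing is due 2024-10-08.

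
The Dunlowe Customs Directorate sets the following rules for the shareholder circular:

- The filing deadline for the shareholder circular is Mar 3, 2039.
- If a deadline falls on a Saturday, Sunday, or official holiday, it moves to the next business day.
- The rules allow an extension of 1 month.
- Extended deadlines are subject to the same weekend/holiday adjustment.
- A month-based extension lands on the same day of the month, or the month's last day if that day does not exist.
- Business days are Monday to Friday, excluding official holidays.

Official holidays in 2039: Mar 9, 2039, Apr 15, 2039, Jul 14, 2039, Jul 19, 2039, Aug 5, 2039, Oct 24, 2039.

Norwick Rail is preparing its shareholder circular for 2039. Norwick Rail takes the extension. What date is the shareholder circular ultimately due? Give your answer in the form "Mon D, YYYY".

The statutory due date is Mar 3, 2039.
Since Mar 3, 2039 is a Thursday and not a holiday, the date is unchanged.
Add 1 month to Mar 3, 2039: Apr 3, 2039.
Apr 3, 2039 falls on a Sunday. Rolling to the next business day gives Apr 4, 2039, a Monday.
So the filing is due Apr 4, 2039.

Apr 4, 2039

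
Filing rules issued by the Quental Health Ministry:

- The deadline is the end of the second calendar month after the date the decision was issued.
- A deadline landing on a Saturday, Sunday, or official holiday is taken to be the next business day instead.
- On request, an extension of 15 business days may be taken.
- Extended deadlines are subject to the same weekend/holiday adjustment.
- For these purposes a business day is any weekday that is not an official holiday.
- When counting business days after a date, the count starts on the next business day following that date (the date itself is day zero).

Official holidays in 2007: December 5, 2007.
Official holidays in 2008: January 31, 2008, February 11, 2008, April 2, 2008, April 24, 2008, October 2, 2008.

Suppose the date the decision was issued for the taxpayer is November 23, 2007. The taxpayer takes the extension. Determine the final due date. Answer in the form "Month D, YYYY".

February 25, 2008

The second month after November 23, 2007 is January 2008, whose last day is January 31, 2008.
January 31, 2008 is a listed holiday, so it moves to the next business day, February 1, 2008 (Friday).
Counting 15 further business days from February 1, 2008 reaches February 25, 2008.
February 25, 2008 falls on a Monday, which is a business day, so no adjustment is needed.
The final due date is February 25, 2008.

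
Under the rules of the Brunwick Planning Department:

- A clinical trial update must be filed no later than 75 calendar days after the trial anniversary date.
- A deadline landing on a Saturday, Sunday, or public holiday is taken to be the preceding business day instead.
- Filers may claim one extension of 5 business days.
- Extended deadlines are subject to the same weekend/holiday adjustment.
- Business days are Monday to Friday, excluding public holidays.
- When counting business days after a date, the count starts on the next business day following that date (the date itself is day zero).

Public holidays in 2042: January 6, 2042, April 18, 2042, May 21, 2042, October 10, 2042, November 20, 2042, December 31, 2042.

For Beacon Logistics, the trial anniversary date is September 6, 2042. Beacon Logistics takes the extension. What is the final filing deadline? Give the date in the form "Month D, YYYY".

November 27, 2042

Adding 75 calendar days to September 6, 2042 gives November 20, 2042.
November 20, 2042 falls on a listed holiday. Rolling to the preceding business day gives November 19, 2042, a Wednesday.
Applying the 5-business-day extension: 5 business days after November 19, 2042 is November 27, 2042.
November 27, 2042 (Thursday) is already a business day.
Deadline: November 27, 2042.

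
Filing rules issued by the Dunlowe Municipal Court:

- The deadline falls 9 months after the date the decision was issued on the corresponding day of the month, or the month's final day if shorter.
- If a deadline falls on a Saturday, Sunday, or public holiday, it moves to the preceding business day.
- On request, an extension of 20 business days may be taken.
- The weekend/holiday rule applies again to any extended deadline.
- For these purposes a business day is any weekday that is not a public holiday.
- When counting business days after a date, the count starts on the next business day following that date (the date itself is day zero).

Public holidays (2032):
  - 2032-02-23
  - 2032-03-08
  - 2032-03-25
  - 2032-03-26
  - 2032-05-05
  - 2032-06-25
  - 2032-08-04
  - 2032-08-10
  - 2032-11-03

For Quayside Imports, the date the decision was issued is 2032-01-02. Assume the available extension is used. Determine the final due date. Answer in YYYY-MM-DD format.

9 months after 2032-01-02, on the same day of the month, is 2032-10-02.
2032-10-02 is a Saturday, so it moves to the preceding business day, 2032-10-01 (Friday).
Counting 20 further business days from 2032-10-01 reaches 2032-10-29.
Since 2032-10-29 is a Friday and not a holiday, the date is unchanged.
The final due date is 2032-10-29.

2032-10-29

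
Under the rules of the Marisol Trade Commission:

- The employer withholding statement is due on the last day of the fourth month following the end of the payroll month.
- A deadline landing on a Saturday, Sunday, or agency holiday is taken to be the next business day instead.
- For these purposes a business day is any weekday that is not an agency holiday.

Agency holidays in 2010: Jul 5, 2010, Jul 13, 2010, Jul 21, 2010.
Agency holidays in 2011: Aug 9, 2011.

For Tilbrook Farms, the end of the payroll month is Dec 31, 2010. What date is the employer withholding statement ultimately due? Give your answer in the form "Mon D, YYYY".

The fourth month after Dec 31, 2010 is April 2011, whose last day is Apr 30, 2011.
Because Apr 30, 2011 is a Saturday, the deadline becomes May 2, 2011 (Monday).
Deadline: May 2, 2011.

May 2, 2011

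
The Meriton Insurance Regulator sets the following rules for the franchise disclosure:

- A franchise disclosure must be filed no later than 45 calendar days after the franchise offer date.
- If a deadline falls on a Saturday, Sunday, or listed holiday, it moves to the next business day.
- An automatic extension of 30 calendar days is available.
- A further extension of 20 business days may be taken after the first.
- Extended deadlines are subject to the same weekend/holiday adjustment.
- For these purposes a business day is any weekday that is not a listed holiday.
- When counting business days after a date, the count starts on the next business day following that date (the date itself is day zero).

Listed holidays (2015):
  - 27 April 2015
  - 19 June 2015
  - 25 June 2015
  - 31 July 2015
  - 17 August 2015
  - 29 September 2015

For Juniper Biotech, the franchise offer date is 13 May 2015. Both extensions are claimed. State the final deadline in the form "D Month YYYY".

28 August 2015

Adding 45 calendar days to 13 May 2015 gives 27 June 2015.
Because 27 June 2015 is a Saturday, the deadline becomes 29 June 2015 (Monday).
With the 30-day extension, 29 June 2015 becomes 29 July 2015.
29 July 2015 (Wednesday) is already a business day.
Counting 20 further business days from 29 July 2015 reaches 28 August 2015.
28 August 2015 (Friday) is already a business day.
The final due date is 28 August 2015.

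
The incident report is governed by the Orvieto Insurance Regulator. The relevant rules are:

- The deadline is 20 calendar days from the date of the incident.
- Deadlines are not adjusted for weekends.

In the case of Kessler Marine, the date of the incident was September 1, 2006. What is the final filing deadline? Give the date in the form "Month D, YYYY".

Trigger date September 1, 2006 + 20 calendar days = September 21, 2006.
September 21, 2006 is a Thursday; no weekend or holiday adjustment applies.
The final due date is September 21, 2006.

September 21, 2006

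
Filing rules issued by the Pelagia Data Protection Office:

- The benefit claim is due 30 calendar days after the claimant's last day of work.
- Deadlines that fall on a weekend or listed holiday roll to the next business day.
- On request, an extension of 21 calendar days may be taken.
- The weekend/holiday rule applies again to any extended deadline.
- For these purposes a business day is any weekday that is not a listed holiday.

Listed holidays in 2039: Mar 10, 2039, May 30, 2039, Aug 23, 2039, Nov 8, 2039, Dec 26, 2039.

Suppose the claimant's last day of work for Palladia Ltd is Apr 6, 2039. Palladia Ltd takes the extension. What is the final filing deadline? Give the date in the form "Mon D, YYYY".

30 calendar days after Apr 6, 2039 is May 6, 2039.
May 6, 2039 is a Friday and not a listed holiday, so it stands.
Applying the 21-calendar-day extension: May 6, 2039 + 21 days = May 27, 2039.
May 27, 2039 is a Friday and not a listed holiday, so it stands.
So the filing is due May 27, 2039.

May 27, 2039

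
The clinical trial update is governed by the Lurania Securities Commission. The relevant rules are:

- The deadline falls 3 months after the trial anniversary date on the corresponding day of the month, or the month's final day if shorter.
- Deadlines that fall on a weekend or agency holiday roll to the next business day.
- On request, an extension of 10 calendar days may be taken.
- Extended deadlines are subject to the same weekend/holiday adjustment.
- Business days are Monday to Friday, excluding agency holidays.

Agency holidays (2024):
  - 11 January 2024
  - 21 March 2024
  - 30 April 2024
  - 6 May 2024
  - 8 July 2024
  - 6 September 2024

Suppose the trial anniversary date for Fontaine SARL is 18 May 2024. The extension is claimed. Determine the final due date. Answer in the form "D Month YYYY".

29 August 2024

3 months from 18 May 2024 is 18 August 2024.
Because 18 August 2024 is a Sunday, the deadline becomes 19 August 2024 (Monday).
With the 10-day extension, 19 August 2024 becomes 29 August 2024.
29 August 2024 (Thursday) is already a business day.
Final deadline: 29 August 2024.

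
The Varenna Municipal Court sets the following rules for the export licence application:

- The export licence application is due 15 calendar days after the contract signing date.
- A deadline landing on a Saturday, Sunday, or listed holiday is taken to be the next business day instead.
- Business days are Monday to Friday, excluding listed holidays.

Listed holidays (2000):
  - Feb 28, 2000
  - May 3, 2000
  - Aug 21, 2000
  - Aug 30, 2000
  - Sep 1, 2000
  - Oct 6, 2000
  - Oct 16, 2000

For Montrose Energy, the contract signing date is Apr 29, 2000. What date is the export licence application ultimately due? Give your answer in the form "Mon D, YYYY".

15 calendar days after Apr 29, 2000 is May 14, 2000.
May 14, 2000 is a Sunday; the next business day is May 15, 2000 (Monday).
So the filing is due May 15, 2000.

May 15, 2000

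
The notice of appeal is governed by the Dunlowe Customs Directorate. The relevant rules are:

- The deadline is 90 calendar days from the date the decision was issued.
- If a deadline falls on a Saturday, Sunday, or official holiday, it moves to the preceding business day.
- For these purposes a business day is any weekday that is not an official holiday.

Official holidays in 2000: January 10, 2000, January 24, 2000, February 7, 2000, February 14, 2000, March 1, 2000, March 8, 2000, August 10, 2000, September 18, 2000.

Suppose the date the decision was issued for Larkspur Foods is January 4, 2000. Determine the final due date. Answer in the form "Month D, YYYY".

90 calendar days after January 4, 2000 is April 3, 2000.
Since April 3, 2000 is a Monday and not a holiday, the date is unchanged.
Deadline: April 3, 2000.

April 3, 2000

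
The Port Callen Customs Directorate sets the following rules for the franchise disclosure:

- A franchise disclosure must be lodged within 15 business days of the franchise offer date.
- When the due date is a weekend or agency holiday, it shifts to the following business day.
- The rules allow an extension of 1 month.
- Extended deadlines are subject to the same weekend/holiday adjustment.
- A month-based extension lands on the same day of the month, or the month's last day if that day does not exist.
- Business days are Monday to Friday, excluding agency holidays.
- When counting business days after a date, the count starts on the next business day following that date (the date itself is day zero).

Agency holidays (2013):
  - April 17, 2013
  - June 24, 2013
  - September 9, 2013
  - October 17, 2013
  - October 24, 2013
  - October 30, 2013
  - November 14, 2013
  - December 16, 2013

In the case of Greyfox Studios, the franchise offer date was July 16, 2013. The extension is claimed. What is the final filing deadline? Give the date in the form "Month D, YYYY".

September 6, 2013

Starting the day after July 16, 2013 and counting 15 business days lands on August 6, 2013.
August 6, 2013 is a Tuesday and not a listed holiday, so it stands.
Applying the 1 month extension: 1 month after August 6, 2013 is September 6, 2013.
September 6, 2013 (Friday) is already a business day.
So the filing is due September 6, 2013.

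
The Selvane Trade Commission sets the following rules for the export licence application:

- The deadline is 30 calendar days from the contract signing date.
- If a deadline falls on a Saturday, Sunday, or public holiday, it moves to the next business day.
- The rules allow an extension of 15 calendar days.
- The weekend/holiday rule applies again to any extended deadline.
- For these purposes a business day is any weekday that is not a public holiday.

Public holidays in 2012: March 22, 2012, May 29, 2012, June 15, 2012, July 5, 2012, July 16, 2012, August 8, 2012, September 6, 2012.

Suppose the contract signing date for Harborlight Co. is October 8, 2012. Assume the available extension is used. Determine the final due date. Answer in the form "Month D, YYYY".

From October 8, 2012, 30 calendar days later is November 7, 2012.
Since November 7, 2012 is a Wednesday and not a holiday, the date is unchanged.
The 15-calendar-day extension moves the deadline from November 7, 2012 to November 22, 2012.
November 22, 2012 (Thursday) is already a business day.
So the filing is due November 22, 2012.

November 22, 2012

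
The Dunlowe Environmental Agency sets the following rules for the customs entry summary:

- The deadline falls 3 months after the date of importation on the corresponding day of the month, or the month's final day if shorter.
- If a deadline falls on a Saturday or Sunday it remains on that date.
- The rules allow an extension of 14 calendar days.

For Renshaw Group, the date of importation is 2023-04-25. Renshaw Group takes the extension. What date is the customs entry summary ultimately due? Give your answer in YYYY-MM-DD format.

2023-08-08

3 months from 2023-04-25 is 2023-07-25.
2023-07-25 falls on a Tuesday. The rules make no weekend/holiday allowance, so it remains 2023-07-25.
With the 14-day extension, 2023-07-25 becomes 2023-08-08.
No adjustment is made for weekends or holidays, so 2023-08-08 stands.
So the filing is due 2023-08-08.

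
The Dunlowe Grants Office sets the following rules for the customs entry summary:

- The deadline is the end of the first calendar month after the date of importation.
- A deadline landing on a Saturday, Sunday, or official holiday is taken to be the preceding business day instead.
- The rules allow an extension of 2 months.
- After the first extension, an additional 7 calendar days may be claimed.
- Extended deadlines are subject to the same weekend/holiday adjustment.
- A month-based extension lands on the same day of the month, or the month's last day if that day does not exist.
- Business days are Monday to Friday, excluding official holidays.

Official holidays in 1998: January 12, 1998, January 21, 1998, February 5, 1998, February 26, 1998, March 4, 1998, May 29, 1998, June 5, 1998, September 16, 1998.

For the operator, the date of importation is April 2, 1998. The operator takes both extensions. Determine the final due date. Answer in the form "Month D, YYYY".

The first month after April 2, 1998 is May 1998, whose last day is May 31, 1998.
Because May 31, 1998 is a Sunday, the deadline becomes May 28, 1998 (Thursday).
The 2 months extension carries May 28, 1998 to July 28, 1998.
July 28, 1998 (Tuesday) is already a business day.
Applying the 7-calendar-day extension: July 28, 1998 + 7 days = August 4, 1998.
August 4, 1998 falls on a Tuesday, which is a business day, so no adjustment is needed.
So the filing is due August 4, 1998.

August 4, 1998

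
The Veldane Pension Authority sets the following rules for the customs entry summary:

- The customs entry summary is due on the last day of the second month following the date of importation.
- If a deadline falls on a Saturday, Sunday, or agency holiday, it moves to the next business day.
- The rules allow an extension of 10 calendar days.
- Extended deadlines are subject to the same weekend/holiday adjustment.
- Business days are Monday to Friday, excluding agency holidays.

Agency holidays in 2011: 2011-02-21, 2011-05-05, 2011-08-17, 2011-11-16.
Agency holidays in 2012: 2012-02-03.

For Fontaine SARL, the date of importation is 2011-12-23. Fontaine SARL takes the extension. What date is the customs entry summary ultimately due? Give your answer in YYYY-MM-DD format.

2012-03-12

2 months after 2011-12-23 falls in February 2012; the last day of that month is 2012-02-29.
2012-02-29 is a Wednesday and not a listed holiday, so it stands.
Add the 10 calendar-day extension to 2012-02-29: 2012-03-10.
2012-03-10 is a Saturday; the next business day is 2012-03-12 (Monday).
Deadline: 2012-03-12.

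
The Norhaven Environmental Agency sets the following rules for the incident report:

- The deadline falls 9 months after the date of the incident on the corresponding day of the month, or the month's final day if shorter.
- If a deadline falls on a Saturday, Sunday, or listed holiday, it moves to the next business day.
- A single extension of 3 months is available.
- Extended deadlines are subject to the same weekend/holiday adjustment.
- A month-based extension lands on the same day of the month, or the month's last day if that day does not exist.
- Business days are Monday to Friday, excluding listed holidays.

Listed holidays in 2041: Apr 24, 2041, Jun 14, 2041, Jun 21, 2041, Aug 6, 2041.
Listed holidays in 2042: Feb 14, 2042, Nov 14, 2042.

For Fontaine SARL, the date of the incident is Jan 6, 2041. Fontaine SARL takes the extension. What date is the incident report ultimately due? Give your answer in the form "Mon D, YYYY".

9 months from Jan 6, 2041 is Oct 6, 2041.
Oct 6, 2041 is a Sunday, so it moves to the next business day, Oct 7, 2041 (Monday).
The 3 months extension carries Oct 7, 2041 to Jan 7, 2042.
Jan 7, 2042 (Tuesday) is already a business day.
The final due date is Jan 7, 2042.

Jan 7, 2042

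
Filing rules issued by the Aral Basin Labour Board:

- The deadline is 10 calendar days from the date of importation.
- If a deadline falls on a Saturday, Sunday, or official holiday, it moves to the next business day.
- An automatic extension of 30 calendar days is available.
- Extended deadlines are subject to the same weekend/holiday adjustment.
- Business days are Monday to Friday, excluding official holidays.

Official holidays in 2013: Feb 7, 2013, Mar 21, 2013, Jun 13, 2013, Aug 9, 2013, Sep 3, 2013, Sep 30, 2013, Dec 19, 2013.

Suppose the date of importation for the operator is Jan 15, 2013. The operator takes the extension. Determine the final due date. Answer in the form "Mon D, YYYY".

Feb 25, 2013

10 calendar days after Jan 15, 2013 is Jan 25, 2013.
Jan 25, 2013 (Friday) is already a business day.
With the 30-day extension, Jan 25, 2013 becomes Feb 24, 2013.
Because Feb 24, 2013 is a Sunday, the deadline becomes Feb 25, 2013 (Monday).
Final deadline: Feb 25, 2013.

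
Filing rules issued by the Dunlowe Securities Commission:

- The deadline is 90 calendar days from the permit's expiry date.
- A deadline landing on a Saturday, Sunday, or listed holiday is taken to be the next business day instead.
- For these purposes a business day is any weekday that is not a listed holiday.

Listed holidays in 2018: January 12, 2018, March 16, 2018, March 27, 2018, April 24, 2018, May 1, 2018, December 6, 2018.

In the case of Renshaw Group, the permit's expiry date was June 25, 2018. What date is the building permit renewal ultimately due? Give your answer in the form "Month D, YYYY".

From June 25, 2018, 90 calendar days later is September 23, 2018.
September 23, 2018 is a Sunday, so it moves to the next business day, September 24, 2018 (Monday).
The final due date is September 24, 2018.

September 24, 2018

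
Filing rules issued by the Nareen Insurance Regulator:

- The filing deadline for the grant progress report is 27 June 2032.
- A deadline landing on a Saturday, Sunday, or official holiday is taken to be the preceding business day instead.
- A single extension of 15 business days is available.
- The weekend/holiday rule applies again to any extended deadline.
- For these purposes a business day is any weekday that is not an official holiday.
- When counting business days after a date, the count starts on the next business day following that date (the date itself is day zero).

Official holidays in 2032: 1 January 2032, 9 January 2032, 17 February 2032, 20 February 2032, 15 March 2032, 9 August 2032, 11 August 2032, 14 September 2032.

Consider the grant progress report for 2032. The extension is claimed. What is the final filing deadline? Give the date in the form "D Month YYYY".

16 July 2032

The stated deadline is 27 June 2032.
27 June 2032 is a Sunday, so it moves to the preceding business day, 25 June 2032 (Friday).
Counting 15 further business days from 25 June 2032 reaches 16 July 2032.
16 July 2032 (Friday) is already a business day.
So the filing is due 16 July 2032.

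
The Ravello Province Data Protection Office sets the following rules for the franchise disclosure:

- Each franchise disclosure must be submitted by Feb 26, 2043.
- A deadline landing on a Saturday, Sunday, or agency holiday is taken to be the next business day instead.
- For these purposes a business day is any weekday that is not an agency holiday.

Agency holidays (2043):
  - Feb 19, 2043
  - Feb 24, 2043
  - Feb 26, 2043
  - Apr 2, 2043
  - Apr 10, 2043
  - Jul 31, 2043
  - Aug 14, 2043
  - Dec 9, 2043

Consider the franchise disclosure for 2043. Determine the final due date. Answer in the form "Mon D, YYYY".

The statutory due date is Feb 26, 2043.
Feb 26, 2043 is a listed holiday; the next business day is Feb 27, 2043 (Friday).
Deadline: Feb 27, 2043.

Feb 27, 2043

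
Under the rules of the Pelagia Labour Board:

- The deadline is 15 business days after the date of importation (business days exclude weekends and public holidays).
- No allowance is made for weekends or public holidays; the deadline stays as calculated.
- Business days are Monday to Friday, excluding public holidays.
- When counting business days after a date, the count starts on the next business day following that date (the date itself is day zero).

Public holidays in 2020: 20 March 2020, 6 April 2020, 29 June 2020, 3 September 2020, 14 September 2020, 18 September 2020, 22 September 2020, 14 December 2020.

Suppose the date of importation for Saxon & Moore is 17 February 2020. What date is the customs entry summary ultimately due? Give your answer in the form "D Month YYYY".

9 March 2020

15 business days after 17 February 2020, excluding weekends and holidays, is 9 March 2020.
No adjustment is made for weekends or holidays, so 9 March 2020 stands.
Deadline: 9 March 2020.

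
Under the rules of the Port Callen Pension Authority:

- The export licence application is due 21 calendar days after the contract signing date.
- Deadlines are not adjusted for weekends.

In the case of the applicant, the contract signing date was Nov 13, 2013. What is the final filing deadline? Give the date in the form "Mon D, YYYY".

21 calendar days after Nov 13, 2013 is Dec 4, 2013.
Dec 4, 2013 is a Wednesday; no weekend or holiday adjustment applies.
So the filing is due Dec 4, 2013.

Dec 4, 2013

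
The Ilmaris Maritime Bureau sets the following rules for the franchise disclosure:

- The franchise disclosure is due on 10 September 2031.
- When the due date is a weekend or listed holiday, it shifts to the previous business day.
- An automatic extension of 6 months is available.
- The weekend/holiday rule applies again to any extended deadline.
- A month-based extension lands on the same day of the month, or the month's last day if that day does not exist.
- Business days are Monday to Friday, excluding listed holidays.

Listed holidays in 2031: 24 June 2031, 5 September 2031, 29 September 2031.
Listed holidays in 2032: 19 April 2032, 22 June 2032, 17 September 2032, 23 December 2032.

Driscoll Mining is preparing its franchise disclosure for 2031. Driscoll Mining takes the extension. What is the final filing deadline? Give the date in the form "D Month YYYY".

The stated deadline is 10 September 2031.
Since 10 September 2031 is a Wednesday and not a holiday, the date is unchanged.
Applying the 6 months extension: 6 months after 10 September 2031 is 10 March 2032.
10 March 2032 falls on a Wednesday, which is a business day, so no adjustment is needed.
So the filing is due 10 March 2032.

10 March 2032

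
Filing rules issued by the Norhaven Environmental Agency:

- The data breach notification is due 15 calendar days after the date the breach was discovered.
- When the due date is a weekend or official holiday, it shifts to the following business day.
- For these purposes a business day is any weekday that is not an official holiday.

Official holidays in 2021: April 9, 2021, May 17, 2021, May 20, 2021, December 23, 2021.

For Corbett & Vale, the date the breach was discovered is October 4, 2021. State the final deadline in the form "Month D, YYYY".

Trigger date October 4, 2021 + 15 calendar days = October 19, 2021.
October 19, 2021 (Tuesday) is already a business day.
So the filing is due October 19, 2021.

October 19, 2021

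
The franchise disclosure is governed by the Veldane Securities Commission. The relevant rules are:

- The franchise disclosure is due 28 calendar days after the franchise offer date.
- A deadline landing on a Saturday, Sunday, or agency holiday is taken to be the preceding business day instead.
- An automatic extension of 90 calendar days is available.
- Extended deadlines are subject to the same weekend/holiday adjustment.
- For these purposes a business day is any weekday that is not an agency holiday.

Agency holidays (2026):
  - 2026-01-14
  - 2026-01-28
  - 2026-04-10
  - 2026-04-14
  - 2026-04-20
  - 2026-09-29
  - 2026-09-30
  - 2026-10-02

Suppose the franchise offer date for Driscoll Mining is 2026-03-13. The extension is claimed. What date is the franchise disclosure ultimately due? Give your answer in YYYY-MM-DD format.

2026-07-08

From 2026-03-13, 28 calendar days later is 2026-04-10.
2026-04-10 is a listed holiday; the preceding business day is 2026-04-09 (Thursday).
Applying the 90-calendar-day extension: 2026-04-09 + 90 days = 2026-07-08.
2026-07-08 is a Wednesday and not a listed holiday, so it stands.
So the filing is due 2026-07-08.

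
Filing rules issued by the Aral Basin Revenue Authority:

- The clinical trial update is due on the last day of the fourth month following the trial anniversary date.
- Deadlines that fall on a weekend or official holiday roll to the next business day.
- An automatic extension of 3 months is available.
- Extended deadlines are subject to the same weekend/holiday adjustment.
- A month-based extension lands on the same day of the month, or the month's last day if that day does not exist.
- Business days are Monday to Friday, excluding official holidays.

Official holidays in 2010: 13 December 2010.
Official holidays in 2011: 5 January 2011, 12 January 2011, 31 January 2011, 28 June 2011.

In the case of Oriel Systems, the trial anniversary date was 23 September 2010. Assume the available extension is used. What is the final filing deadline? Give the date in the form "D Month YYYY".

2 May 2011

The fourth month after 23 September 2010 is January 2011, whose last day is 31 January 2011.
31 January 2011 falls on a listed holiday. Rolling to the next business day gives 1 February 2011, a Tuesday.
Applying the 3 months extension: 3 months after 1 February 2011 is 1 May 2011.
1 May 2011 is a Sunday; the next business day is 2 May 2011 (Monday).
So the filing is due 2 May 2011.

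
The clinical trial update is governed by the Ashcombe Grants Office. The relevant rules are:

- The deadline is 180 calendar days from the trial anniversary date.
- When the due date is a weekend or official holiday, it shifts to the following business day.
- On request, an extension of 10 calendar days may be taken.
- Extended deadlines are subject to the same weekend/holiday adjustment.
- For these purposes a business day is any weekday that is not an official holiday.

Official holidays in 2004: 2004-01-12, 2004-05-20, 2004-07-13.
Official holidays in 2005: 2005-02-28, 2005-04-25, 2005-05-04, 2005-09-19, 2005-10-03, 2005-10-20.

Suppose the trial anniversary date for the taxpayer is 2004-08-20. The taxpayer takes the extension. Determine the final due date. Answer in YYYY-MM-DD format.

Trigger date 2004-08-20 + 180 calendar days = 2005-02-16.
2005-02-16 (Wednesday) is already a business day.
The 10-calendar-day extension moves the deadline from 2005-02-16 to 2005-02-26.
2005-02-26 is a Saturday; the next business day is 2005-03-01 (Tuesday).
The final due date is 2005-03-01.

2005-03-01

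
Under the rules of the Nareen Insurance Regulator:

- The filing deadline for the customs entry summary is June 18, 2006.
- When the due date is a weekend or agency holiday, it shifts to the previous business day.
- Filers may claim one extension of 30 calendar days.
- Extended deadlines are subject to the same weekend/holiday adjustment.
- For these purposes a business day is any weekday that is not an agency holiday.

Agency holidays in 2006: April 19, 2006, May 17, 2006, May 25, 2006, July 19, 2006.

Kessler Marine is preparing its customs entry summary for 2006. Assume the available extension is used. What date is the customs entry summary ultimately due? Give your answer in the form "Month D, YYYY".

July 14, 2006

The statutory due date is June 18, 2006.
June 18, 2006 is a Sunday; the preceding business day is June 16, 2006 (Friday).
With the 30-day extension, June 16, 2006 becomes July 16, 2006.
July 16, 2006 is a Sunday; the preceding business day is July 14, 2006 (Friday).
Deadline: July 14, 2006.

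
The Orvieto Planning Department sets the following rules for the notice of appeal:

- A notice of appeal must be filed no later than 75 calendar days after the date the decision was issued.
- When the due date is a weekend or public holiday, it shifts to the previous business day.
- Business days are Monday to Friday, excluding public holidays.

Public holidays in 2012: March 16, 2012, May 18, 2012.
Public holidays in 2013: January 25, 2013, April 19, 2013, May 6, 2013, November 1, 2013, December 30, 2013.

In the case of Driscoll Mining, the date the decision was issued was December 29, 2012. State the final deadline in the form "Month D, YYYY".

March 14, 2013

Adding 75 calendar days to December 29, 2012 gives March 14, 2013.
Since March 14, 2013 is a Thursday and not a holiday, the date is unchanged.
Deadline: March 14, 2013.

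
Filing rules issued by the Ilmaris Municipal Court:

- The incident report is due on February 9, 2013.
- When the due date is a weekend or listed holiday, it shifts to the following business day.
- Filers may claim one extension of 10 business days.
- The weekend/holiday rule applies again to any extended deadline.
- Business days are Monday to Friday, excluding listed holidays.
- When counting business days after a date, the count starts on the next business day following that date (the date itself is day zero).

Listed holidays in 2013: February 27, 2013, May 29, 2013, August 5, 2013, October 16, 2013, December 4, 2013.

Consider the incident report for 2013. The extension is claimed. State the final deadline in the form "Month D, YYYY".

The statutory due date is February 9, 2013.
February 9, 2013 falls on a Saturday. Rolling to the next business day gives February 11, 2013, a Monday.
Applying the 10-business-day extension: 10 business days after February 11, 2013 is February 25, 2013.
February 25, 2013 falls on a Monday, which is a business day, so no adjustment is needed.
Deadline: February 25, 2013.

February 25, 2013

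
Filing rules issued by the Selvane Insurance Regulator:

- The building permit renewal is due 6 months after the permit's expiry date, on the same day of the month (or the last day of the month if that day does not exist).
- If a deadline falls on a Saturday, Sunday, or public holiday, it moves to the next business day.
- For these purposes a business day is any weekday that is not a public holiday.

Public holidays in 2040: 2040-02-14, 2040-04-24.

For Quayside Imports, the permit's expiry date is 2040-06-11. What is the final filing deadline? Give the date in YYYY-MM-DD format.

2040-12-11

6 months from 2040-06-11 is 2040-12-11.
2040-12-11 falls on a Tuesday, which is a business day, so no adjustment is needed.
So the filing is due 2040-12-11.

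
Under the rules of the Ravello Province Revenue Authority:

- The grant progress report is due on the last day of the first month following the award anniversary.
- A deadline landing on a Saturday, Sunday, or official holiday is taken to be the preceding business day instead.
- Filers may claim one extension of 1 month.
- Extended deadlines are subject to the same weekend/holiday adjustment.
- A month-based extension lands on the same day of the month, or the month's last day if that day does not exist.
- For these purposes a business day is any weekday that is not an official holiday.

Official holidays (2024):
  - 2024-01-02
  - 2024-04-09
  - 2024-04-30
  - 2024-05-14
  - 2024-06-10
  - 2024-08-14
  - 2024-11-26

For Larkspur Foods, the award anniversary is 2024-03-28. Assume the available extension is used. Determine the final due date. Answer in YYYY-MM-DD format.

The first month after 2024-03-28 is April 2024, whose last day is 2024-04-30.
2024-04-30 is a listed holiday; the preceding business day is 2024-04-29 (Monday).
The 1 month extension carries 2024-04-29 to 2024-05-29.
Since 2024-05-29 is a Wednesday and not a holiday, the date is unchanged.
Deadline: 2024-05-29.

2024-05-29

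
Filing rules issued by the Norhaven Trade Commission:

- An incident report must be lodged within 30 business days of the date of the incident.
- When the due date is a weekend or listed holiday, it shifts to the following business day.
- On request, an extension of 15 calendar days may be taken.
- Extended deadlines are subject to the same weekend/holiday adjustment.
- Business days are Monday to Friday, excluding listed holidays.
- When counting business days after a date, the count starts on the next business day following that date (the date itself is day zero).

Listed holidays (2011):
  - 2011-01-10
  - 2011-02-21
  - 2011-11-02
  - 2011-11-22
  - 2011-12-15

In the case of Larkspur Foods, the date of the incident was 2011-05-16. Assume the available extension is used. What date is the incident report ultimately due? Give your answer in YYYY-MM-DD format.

2011-07-12

Starting the day after 2011-05-16 and counting 30 business days lands on 2011-06-27.
2011-06-27 is a Monday and not a listed holiday, so it stands.
Add the 15 calendar-day extension to 2011-06-27: 2011-07-12.
2011-07-12 falls on a Tuesday, which is a business day, so no adjustment is needed.
So the filing is due 2011-07-12.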